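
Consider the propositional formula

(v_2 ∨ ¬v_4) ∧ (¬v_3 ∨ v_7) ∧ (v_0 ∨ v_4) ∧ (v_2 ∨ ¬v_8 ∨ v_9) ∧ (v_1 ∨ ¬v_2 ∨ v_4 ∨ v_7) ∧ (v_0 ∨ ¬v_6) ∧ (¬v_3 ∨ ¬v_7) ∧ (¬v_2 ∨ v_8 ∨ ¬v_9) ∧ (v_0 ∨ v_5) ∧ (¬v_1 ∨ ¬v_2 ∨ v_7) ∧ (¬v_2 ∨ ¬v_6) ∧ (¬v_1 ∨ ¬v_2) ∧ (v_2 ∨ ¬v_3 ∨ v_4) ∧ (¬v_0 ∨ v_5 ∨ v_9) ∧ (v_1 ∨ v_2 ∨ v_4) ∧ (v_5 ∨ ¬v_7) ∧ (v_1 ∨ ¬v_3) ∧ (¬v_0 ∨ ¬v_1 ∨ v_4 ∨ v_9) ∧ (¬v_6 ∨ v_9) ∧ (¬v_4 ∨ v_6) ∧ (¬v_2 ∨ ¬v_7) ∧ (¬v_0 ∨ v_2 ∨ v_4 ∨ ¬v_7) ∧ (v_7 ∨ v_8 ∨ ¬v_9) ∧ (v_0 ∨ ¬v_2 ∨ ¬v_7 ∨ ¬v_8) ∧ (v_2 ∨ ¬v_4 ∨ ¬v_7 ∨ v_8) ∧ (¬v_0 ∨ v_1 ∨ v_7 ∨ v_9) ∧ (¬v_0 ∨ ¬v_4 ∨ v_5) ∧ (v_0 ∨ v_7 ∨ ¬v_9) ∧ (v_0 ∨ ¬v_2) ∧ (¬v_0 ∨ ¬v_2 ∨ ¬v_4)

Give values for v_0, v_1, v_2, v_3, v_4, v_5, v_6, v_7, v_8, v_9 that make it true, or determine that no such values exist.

v_0 = True, v_1 = True, v_2 = False, v_3 = False, v_4 = False, v_5 = True, v_6 = False, v_7 = False, v_8 = True, v_9 = True

Try v_0 = False:
  (v_0 ∨ v_4) forces v_4 = True.
  (v_2 ∨ ¬v_4) forces v_2 = True.
  clause (v_0 ∨ ¬v_2) is falsified — backtrack.
So v_0 = True.
Set v_1 = True.
  then (¬v_1 ∨ ¬v_2) forces v_2 = False.
  then (v_2 ∨ ¬v_4) forces v_4 = False.
  then (v_2 ∨ ¬v_3 ∨ v_4) forces v_3 = False.
  then (¬v_0 ∨ ¬v_1 ∨ v_4 ∨ v_9) forces v_9 = True.
  then (¬v_0 ∨ v_2 ∨ v_4 ∨ ¬v_7) forces v_7 = False.
  then (v_7 ∨ v_8 ∨ ¬v_9) forces v_8 = True.
Set v_5 = True.
Set v_6 = False.
All clauses satisfied.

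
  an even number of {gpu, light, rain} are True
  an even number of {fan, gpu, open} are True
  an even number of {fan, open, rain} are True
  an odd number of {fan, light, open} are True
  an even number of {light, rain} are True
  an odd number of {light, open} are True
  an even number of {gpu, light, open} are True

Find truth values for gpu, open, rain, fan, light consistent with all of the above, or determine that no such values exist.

Unsatisfiable — no assignment works.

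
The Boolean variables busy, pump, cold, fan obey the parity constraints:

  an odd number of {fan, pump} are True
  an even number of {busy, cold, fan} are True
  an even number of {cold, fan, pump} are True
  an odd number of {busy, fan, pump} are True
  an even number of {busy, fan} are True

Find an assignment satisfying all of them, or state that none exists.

Adding constraints 1, 2, 3, 5 mod 2: every variable appears an even number of times on the left, so the left side is 0.
But the right sides sum to 1 (mod 2). 0 ≠ 1 — the system is inconsistent.

No satisfying assignment exists.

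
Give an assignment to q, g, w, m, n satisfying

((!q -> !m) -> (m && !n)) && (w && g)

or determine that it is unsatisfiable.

q=F, g=T, w=T, m=T, n=T

  (!q -> !m) -> (m && !n) = True
    !q -> !m = False
      !q = True
      !m = False
    m && !n = False
      !n = False
  w && g = True
Both conjuncts True, so the formula holds.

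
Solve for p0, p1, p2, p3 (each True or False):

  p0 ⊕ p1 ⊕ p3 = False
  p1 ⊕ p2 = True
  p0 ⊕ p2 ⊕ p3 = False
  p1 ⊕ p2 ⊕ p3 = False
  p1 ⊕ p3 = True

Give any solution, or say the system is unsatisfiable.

UNSATISFIABLE

Adding constraints 1, 2, 3 mod 2: every variable appears an even number of times on the left, so the left side is 0.
But the right sides sum to 1 (mod 2). 0 ≠ 1 — the system is inconsistent.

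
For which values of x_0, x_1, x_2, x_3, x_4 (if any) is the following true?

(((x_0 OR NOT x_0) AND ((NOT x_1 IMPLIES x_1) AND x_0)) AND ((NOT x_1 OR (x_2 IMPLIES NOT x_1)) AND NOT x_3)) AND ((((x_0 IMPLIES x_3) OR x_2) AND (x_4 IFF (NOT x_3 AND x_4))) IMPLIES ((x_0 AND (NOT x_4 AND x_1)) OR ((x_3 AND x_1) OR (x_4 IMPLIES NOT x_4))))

x_0 = True, x_1 = True, x_2 = False, x_3 = False, x_4 = True

  ((x_0 OR NOT x_0) AND ((NOT x_1 IMPLIES x_1) AND x_0)) AND ((NOT x_1 OR (x_2 IMPLIES NOT x_1)) AND NOT x_3) = True
    (x_0 OR NOT x_0) AND ((NOT x_1 IMPLIES x_1) AND x_0) = True
      x_0 OR NOT x_0 = True
        NOT x_0 = False
      (NOT x_1 IMPLIES x_1) AND x_0 = True
        NOT x_1 IMPLIES x_1 = True
          NOT x_1 = False
    (NOT x_1 OR (x_2 IMPLIES NOT x_1)) AND NOT x_3 = True
      NOT x_1 OR (x_2 IMPLIES NOT x_1) = True
        NOT x_1 = False
        x_2 IMPLIES NOT x_1 = True
          NOT x_1 = False
      NOT x_3 = True
  (((x_0 IMPLIES x_3) OR x_2) AND (x_4 IFF (NOT x_3 AND x_4))) IMPLIES ((x_0 AND (NOT x_4 AND x_1)) OR ((x_3 AND x_1) OR (x_4 IMPLIES NOT x_4))) = True
    ((x_0 IMPLIES x_3) OR x_2) AND (x_4 IFF (NOT x_3 AND x_4)) = False
      (x_0 IMPLIES x_3) OR x_2 = False
        x_0 IMPLIES x_3 = False
      x_4 IFF (NOT x_3 AND x_4) = True
        NOT x_3 AND x_4 = True
          NOT x_3 = True
    (x_0 AND (NOT x_4 AND x_1)) OR ((x_3 AND x_1) OR (x_4 IMPLIES NOT x_4)) = False
      x_0 AND (NOT x_4 AND x_1) = False
        NOT x_4 AND x_1 = False
          NOT x_4 = False
      (x_3 AND x_1) OR (x_4 IMPLIES NOT x_4) = False
        x_3 AND x_1 = False
        x_4 IMPLIES NOT x_4 = False
          NOT x_4 = False
Both conjuncts True, so the formula holds.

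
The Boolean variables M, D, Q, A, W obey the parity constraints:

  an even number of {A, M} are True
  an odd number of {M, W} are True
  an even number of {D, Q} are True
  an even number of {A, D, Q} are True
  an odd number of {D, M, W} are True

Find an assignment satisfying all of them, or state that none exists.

M = False, D = False, Q = False, A = False, W = True

{A, M}: 0 true → even ✓
{M, W}: 1 true → odd ✓
{D, Q}: 0 true → even ✓
{A, D, Q}: 0 true → even ✓
{D, M, W}: 1 true → odd ✓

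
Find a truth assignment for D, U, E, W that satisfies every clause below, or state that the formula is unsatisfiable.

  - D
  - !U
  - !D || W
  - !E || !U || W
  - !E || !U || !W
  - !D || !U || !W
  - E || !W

Unit clause (D) forces D = True.
Unit clause (!U) forces U = False.
In (!D || W) only W is left, so W = True.
In (E || !W) only E is left, so E = True.
Check each clause:
  (D): D holds.
  (!U): !U holds.
  (!D || W): W holds.
  (!E || !U || W): !U holds.
  (!E || !U || !W): !U holds.
  (!D || !U || !W): !U holds.
  (E || !W): E holds.
All clauses satisfied.

D=T; U=F; E=T; W=T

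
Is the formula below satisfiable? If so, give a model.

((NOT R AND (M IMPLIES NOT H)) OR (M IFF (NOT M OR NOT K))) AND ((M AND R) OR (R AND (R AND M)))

M: True, H: True, K: False, R: True

  (NOT R AND (M IMPLIES NOT H)) OR (M IFF (NOT M OR NOT K)) = True
    NOT R AND (M IMPLIES NOT H) = False
      NOT R = False
      M IMPLIES NOT H = False
        NOT H = False
    M IFF (NOT M OR NOT K) = True
      NOT M OR NOT K = True
        NOT M = False
        NOT K = True
  (M AND R) OR (R AND (R AND M)) = True
    M AND R = True
    R AND (R AND M) = True
      R AND M = True
Both conjuncts True, so the formula holds.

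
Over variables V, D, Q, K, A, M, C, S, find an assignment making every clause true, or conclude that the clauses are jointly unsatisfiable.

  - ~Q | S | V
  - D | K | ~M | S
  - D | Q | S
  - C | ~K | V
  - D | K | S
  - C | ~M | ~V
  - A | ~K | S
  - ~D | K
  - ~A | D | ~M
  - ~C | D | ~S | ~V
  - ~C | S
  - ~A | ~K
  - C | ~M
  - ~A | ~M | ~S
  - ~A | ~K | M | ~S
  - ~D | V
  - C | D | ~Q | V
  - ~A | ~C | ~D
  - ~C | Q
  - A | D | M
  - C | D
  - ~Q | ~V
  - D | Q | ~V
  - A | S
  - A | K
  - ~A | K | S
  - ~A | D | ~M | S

Set V = True.
  then (~Q | ~V) forces Q = False.
  then (D | Q | ~V) forces D = True.
  then (~D | K) forces K = True.
  then (~A | ~K) forces A = False.
  then (~C | Q) forces C = False.
  then (A | S) forces S = True.
  then (C | ~M | ~V) forces M = False.
All clauses satisfied.

V=T, D=T, Q=F, K=T, A=F, M=F, C=F, S=T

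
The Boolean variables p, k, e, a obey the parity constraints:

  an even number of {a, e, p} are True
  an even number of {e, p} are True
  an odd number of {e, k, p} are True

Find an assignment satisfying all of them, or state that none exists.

p = False, k = True, e = False, a = False

{a, e, p}: 0 true → even ✓
{e, p}: 0 true → even ✓
{e, k, p}: 1 true → odd ✓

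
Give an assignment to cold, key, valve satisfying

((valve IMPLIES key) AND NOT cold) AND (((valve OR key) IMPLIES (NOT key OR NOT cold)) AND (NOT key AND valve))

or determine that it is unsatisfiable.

Case key = True: the conjunct NOT key is False.
Case key = False: the formula simplifies to (NOT valve AND NOT cold) AND valve.
  valve = True: the conjunct NOT valve is False.
  valve = False: the conjunct valve is False.
Both cases fail — unsatisfiable.

Unsatisfiable — no assignment works.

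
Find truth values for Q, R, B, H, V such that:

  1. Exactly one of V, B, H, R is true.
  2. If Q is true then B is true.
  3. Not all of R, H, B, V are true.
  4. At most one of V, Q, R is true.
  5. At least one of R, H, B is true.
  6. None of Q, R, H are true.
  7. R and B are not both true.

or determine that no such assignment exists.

Q = False; R = False; B = True; H = False; V = False

  (1) {V, B, H, R}: 1 true — exactly one ✓
  (2) Q=F ⇒ B: vacuous ✓
  (3) {R, H, B, V}: 1/4 true — not all ✓
  (4) {V, Q, R}: 0 true — at most one ✓
  (5) {R, H, B}: 1 true — at least one ✓
  (6) {Q, R, H}: 0 true — none ✓
  (7) R=F, B=T — not both ✓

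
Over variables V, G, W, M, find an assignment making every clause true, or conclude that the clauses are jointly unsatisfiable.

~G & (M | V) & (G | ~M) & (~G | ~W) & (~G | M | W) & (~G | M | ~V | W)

V: True, G: False, W: True, M: False

Unit clause (~G) forces G = False.
In (G | ~M) only ~M is left, so M = False.
In (M | V) only V is left, so V = True.
Set W = True.
All clauses satisfied.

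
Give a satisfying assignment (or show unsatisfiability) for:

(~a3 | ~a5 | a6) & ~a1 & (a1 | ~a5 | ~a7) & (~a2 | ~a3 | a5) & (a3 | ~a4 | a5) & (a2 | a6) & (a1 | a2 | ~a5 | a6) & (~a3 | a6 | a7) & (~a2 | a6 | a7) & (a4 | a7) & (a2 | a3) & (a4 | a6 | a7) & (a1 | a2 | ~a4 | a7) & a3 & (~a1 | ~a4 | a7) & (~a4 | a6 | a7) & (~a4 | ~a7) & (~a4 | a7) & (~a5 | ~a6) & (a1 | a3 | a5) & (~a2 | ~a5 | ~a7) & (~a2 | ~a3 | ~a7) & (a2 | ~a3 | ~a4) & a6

a1 = False, a2 = False, a3 = True, a4 = False, a5 = False, a6 = True, a7 = True

Unit clause (~a1) forces a1 = False.
Unit clause (a3) forces a3 = True.
Unit clause (a6) forces a6 = True.
In (~a5 | ~a6) only ~a5 is left, so a5 = False.
In (~a2 | ~a3 | a5) only ~a2 is left, so a2 = False.
In (a2 | ~a3 | ~a4) only ~a4 is left, so a4 = False.
In (a4 | a7) only a7 is left, so a7 = True.
All clauses satisfied.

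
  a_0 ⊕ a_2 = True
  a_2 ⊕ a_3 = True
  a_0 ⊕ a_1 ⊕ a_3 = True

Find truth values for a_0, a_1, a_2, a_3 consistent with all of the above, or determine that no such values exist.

a_0=T, a_1=T, a_2=F, a_3=T

a_0 ⊕ a_2 = T ⊕ F = True ✓
a_2 ⊕ a_3 = F ⊕ T = True ✓
a_0 ⊕ a_1 ⊕ a_3 = T ⊕ T ⊕ T = True ✓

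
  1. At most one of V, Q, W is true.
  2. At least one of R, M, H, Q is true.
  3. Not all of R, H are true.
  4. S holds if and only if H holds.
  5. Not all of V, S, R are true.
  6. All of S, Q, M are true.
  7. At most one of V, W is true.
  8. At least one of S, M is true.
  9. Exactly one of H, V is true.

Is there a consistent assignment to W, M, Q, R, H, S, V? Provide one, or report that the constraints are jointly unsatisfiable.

W: False, M: True, Q: True, R: False, H: True, S: True, V: False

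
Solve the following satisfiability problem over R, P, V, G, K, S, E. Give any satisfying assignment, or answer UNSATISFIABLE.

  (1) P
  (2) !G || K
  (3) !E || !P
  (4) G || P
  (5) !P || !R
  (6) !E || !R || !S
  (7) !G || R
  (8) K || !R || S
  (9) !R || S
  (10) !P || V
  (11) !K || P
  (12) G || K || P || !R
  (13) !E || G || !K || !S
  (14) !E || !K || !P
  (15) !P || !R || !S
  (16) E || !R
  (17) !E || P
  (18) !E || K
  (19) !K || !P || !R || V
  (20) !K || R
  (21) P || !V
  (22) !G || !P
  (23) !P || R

Case R = True:
  (P) forces P = True.
  Clause (!P || !R) is falsified — contradiction.
Case R = False:
  (P) forces P = True.
  Clause (!P || R) is falsified — contradiction.
Both cases fail, so the formula is unsatisfiable.

Unsatisfiable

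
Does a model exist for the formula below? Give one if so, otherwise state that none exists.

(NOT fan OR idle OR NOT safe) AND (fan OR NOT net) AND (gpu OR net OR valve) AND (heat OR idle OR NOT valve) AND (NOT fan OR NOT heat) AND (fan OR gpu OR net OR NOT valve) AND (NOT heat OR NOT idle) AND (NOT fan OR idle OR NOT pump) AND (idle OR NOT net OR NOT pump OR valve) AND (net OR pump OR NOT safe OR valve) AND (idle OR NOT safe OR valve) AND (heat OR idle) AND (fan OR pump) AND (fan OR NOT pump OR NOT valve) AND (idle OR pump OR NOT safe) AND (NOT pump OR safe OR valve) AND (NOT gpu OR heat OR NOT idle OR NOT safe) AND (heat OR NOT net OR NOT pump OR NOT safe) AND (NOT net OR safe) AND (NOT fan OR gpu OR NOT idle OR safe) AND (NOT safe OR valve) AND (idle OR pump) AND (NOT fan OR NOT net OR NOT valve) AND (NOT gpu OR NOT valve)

Set safe = False.
  then (NOT net OR safe) forces net = False.
Set idle = True.
  then (NOT heat OR NOT idle) forces heat = False.
Set gpu = True.
  then (NOT gpu OR NOT valve) forces valve = False.
  then (NOT pump OR safe OR valve) forces pump = False.
  then (fan OR pump) forces fan = True.
All clauses satisfied.

safe = False, idle = True, gpu = True, valve = False, fan = True, net = False, pump = False, heat = False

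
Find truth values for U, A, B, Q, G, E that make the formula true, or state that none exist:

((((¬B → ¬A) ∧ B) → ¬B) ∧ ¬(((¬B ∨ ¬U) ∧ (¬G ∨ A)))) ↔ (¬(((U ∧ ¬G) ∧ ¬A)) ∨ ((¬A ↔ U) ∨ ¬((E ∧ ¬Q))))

U = True, A = False, B = False, Q = True, G = True, E = False

  ((((¬B → ¬A) ∧ B) → ¬B) ∧ ¬(((¬B ∨ ¬U) ∧ (¬G ∨ A)))) ↔ (¬(((U ∧ ¬G) ∧ ¬A)) ∨ ((¬A ↔ U) ∨ ¬((E ∧ ¬Q)))) = True
    (((¬B → ¬A) ∧ B) → ¬B) ∧ ¬(((¬B ∨ ¬U) ∧ (¬G ∨ A))) = True
      ((¬B → ¬A) ∧ B) → ¬B = True
        (¬B → ¬A) ∧ B = False
          ¬B → ¬A = True
            ¬B = True
            ¬A = True
        ¬B = True
      ¬(((¬B ∨ ¬U) ∧ (¬G ∨ A))) = True
        (¬B ∨ ¬U) ∧ (¬G ∨ A) = False
          ¬B ∨ ¬U = True
            ¬B = True
            ¬U = False
          ¬G ∨ A = False
            ¬G = False
    ¬(((U ∧ ¬G) ∧ ¬A)) ∨ ((¬A ↔ U) ∨ ¬((E ∧ ¬Q))) = True
      ¬(((U ∧ ¬G) ∧ ¬A)) = True
        (U ∧ ¬G) ∧ ¬A = False
          U ∧ ¬G = False
            ¬G = False
          ¬A = True
      (¬A ↔ U) ∨ ¬((E ∧ ¬Q)) = True
        ¬A ↔ U = True
          ¬A = True
        ¬((E ∧ ¬Q)) = True
          E ∧ ¬Q = False
            ¬Q = False
The formula evaluates to True.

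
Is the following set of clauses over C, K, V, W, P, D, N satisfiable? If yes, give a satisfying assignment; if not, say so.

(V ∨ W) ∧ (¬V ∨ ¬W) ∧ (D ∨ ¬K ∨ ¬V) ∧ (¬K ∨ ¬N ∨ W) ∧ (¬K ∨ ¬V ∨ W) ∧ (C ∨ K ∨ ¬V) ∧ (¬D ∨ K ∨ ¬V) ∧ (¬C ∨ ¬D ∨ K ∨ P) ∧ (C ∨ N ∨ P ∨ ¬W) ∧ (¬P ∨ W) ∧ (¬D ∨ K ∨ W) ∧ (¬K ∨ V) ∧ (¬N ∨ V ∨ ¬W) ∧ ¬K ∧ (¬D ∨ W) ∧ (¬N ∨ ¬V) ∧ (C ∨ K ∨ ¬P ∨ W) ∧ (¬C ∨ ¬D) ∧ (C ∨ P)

C = True, K = False, V = False, W = True, P = False, D = False, N = False

Unit clause (¬K) forces K = False.
Set C = True.
  then (¬C ∨ ¬D) forces D = False.
Set V = False.
  then (V ∨ W) forces W = True.
  then (¬N ∨ V ∨ ¬W) forces N = False.
Set P = False.
All clauses satisfied.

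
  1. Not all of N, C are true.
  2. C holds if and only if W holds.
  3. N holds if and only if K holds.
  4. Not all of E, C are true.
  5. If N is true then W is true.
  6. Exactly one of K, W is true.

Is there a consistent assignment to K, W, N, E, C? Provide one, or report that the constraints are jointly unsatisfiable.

K = False; W = True; N = False; E = False; C = True

  (1) {N, C}: 1/2 true — not all ✓
  (2) C=T, W=T — same ✓
  (3) N=F, K=F — same ✓
  (4) {E, C}: 1/2 true — not all ✓
  (5) N=F ⇒ W: vacuous ✓
  (6) {K, W}: 1 true — exactly one ✓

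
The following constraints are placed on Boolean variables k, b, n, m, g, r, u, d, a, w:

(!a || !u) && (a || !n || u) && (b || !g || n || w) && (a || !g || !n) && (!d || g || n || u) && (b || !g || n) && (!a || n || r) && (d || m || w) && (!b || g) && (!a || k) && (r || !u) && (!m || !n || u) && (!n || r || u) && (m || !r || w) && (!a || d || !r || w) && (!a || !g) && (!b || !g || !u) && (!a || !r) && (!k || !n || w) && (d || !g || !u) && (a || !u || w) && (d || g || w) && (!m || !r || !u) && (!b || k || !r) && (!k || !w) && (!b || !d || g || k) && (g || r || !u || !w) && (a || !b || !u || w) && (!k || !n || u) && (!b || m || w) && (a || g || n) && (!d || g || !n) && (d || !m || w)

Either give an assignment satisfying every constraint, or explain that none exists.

Set k = True.
  then (!k || !w) forces w = False.
  then (!k || !n || w) forces n = False.
Set b = True.
  then (!b || g) forces g = True.
  then (!a || !g) forces a = False.
  then (!b || !g || !u) forces u = False.
  then (!b || m || w) forces m = True.
  then (d || !m || w) forces d = True.
Set r = True.
All clauses satisfied.

k=T, b=T, n=F, m=T, g=T, r=T, u=F, d=T, a=F, w=F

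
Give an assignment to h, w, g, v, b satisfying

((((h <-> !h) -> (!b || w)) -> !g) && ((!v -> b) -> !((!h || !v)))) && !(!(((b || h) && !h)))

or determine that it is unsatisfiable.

No satisfying assignment exists.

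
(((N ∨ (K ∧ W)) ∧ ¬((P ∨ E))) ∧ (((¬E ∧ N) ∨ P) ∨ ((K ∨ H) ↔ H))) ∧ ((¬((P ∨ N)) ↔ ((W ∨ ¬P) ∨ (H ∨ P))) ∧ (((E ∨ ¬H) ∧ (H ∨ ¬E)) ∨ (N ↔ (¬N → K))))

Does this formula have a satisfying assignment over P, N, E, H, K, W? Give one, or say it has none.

No satisfying assignment exists.

Case P = True: the conjunct ¬((P ∨ E)) becomes ¬((True ∨ E)) = False.
Case P = False: the formula simplifies to (((N ∨ (K ∧ W)) ∧ ¬E) ∧ ((¬E ∧ N) ∨ ((K ∨ H) ↔ H))) ∧ (¬N ∧ (((E ∨ ¬H) ∧ (H ∨ ¬E)) ∨ (N ↔ (¬N → K)))).
  N = True: the conjunct ¬N is False.
  N = False: simplifies to (((K ∧ W) ∧ ¬E) ∧ ((K ∨ H) ↔ H)) ∧ (((E ∨ ¬H) ∧ (H ∨ ¬E)) ∨ ¬K).
    E = True: the conjunct ¬E is False.
    E = False: simplifies to ((K ∧ W) ∧ ((K ∨ H) ↔ H)) ∧ (¬H ∨ ¬K).
      K = True: simplifies to (W ∧ H) ∧ ¬H.
        H = True: the conjunct ¬H is False.
        H = False: the conjunct H is False.
      K = False: the conjunct K is False.
Both cases fail — unsatisfiable.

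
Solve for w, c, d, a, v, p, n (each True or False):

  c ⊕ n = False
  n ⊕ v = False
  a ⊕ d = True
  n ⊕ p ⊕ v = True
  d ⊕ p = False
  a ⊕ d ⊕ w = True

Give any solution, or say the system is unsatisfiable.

w=F, c=F, d=T, a=F, v=F, p=T, n=F

c ⊕ n = F ⊕ F = False ✓
n ⊕ v = F ⊕ F = False ✓
a ⊕ d = F ⊕ T = True ✓
n ⊕ p ⊕ v = F ⊕ T ⊕ F = True ✓
d ⊕ p = T ⊕ T = False ✓
a ⊕ d ⊕ w = F ⊕ T ⊕ F = True ✓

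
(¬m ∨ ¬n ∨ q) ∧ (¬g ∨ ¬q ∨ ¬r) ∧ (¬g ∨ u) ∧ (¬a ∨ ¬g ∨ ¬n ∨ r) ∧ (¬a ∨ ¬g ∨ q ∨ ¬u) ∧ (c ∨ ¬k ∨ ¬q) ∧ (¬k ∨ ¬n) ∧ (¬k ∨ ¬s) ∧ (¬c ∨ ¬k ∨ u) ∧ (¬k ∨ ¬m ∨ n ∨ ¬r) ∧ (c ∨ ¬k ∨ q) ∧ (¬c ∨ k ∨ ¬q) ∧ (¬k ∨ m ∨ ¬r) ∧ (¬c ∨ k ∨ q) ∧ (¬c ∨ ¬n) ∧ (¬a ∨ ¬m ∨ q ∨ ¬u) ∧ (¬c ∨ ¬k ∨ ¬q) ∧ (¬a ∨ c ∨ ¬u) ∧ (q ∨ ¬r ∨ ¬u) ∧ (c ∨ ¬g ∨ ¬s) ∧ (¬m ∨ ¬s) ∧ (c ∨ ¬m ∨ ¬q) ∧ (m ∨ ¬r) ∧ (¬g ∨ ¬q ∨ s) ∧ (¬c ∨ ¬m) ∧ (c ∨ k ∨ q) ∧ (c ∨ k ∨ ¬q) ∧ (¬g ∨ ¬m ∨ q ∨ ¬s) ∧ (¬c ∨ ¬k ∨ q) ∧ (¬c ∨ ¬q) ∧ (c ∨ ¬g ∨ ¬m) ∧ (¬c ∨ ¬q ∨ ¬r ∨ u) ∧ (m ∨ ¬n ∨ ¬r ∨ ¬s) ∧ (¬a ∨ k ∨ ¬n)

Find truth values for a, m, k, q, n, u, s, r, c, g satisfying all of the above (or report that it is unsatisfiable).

Unsatisfiable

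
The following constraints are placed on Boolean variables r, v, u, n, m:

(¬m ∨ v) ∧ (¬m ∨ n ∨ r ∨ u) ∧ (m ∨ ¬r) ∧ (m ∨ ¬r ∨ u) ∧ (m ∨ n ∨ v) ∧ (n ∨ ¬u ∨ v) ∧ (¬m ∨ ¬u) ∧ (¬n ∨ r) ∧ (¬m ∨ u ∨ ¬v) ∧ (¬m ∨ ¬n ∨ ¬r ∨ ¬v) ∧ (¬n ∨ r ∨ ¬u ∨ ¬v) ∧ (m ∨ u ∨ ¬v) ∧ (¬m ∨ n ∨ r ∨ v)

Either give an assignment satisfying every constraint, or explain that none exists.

r=F, v=T, u=T, n=F, m=F

Try r = True:
  (m ∨ ¬r) forces m = True.
  (¬m ∨ v) forces v = True.
  (¬m ∨ ¬u) forces u = False.
  clause (¬m ∨ u ∨ ¬v) is falsified — backtrack.
So r = False.
  then (¬n ∨ r) forces n = False.
Set v = True.
Set u = True.
  then (¬m ∨ ¬u) forces m = False.
All clauses satisfied.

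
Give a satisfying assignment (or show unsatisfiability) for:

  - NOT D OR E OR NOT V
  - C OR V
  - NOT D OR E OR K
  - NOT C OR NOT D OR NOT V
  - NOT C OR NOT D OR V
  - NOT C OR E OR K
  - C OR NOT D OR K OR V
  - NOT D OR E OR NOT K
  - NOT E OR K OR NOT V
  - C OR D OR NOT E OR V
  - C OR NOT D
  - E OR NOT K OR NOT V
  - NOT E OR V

Set E = False.
Set V = False.
  then (C OR V) forces C = True.
  then (NOT C OR NOT D OR V) forces D = False.
  then (NOT C OR E OR K) forces K = True.
All clauses satisfied.

E: False, V: False, K: True, C: True, D: False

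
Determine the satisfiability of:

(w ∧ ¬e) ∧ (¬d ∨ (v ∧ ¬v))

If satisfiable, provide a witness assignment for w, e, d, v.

w=T, e=F, d=F, v=T

  w ∧ ¬e = True
    ¬e = True
  ¬d ∨ (v ∧ ¬v) = True
    ¬d = True
    v ∧ ¬v = False
      ¬v = False
Both conjuncts True, so the formula holds.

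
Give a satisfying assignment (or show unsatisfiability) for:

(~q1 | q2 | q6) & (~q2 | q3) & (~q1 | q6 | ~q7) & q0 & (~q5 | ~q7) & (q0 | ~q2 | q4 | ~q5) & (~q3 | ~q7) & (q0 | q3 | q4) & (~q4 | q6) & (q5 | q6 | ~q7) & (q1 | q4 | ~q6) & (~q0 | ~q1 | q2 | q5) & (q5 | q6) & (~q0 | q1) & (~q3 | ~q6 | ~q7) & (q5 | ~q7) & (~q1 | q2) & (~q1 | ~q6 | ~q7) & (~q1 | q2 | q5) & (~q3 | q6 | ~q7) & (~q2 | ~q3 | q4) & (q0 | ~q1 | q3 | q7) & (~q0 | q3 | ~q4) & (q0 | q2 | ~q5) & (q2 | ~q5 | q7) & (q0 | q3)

Unit clause (q0) forces q0 = True.
In (~q0 | q1) only q1 is left, so q1 = True.
In (~q1 | q2) only q2 is left, so q2 = True.
In (~q2 | q3) only q3 is left, so q3 = True.
In (~q3 | ~q7) only ~q7 is left, so q7 = False.
In (~q2 | ~q3 | q4) only q4 is left, so q4 = True.
In (~q4 | q6) only q6 is left, so q6 = True.
Set q5 = True.
All clauses satisfied.

q0 = True, q1 = True, q2 = True, q3 = True, q4 = True, q5 = True, q6 = True, q7 = False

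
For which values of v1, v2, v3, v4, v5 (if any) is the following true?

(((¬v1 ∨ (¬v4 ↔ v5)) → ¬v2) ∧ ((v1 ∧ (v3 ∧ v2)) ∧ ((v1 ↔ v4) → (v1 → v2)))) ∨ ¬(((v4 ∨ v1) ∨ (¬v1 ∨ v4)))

v1: True; v2: True; v3: True; v4: False; v5: False

  (((¬v1 ∨ (¬v4 ↔ v5)) → ¬v2) ∧ ((v1 ∧ (v3 ∧ v2)) ∧ ((v1 ↔ v4) → (v1 → v2)))) ∨ ¬(((v4 ∨ v1) ∨ (¬v1 ∨ v4))) = True
    ((¬v1 ∨ (¬v4 ↔ v5)) → ¬v2) ∧ ((v1 ∧ (v3 ∧ v2)) ∧ ((v1 ↔ v4) → (v1 → v2))) = True
      (¬v1 ∨ (¬v4 ↔ v5)) → ¬v2 = True
        ¬v1 ∨ (¬v4 ↔ v5) = False
          ¬v1 = False
          ¬v4 ↔ v5 = False
            ¬v4 = True
        ¬v2 = False
      (v1 ∧ (v3 ∧ v2)) ∧ ((v1 ↔ v4) → (v1 → v2)) = True
        v1 ∧ (v3 ∧ v2) = True
          v3 ∧ v2 = True
        (v1 ↔ v4) → (v1 → v2) = True
          v1 ↔ v4 = False
          v1 → v2 = True
    ¬(((v4 ∨ v1) ∨ (¬v1 ∨ v4))) = False
      (v4 ∨ v1) ∨ (¬v1 ∨ v4) = True
        v4 ∨ v1 = True
        ¬v1 ∨ v4 = False
          ¬v1 = False
The formula evaluates to True.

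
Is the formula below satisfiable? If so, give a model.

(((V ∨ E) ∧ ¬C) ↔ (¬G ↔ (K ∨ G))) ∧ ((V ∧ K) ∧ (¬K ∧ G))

The formula is unsatisfiable.

Case K = True: the conjunct ¬K is False.
Case K = False: the conjunct K is False.
Both cases fail — unsatisfiable.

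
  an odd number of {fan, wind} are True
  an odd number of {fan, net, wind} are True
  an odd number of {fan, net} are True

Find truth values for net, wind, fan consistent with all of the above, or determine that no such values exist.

net = False, wind = False, fan = True

{fan, wind}: 1 true → odd ✓
{fan, net, wind}: 1 true → odd ✓
{fan, net}: 1 true → odd ✓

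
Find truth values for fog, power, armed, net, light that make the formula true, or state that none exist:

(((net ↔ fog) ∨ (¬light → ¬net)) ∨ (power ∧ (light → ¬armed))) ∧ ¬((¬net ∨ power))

fog = True, power = False, armed = True, net = True, light = True

  ((net ↔ fog) ∨ (¬light → ¬net)) ∨ (power ∧ (light → ¬armed)) = True
    (net ↔ fog) ∨ (¬light → ¬net) = True
      net ↔ fog = True
      ¬light → ¬net = True
        ¬light = False
        ¬net = False
    power ∧ (light → ¬armed) = False
      light → ¬armed = False
        ¬armed = False
  ¬((¬net ∨ power)) = True
    ¬net ∨ power = False
      ¬net = False
Both conjuncts True, so the formula holds.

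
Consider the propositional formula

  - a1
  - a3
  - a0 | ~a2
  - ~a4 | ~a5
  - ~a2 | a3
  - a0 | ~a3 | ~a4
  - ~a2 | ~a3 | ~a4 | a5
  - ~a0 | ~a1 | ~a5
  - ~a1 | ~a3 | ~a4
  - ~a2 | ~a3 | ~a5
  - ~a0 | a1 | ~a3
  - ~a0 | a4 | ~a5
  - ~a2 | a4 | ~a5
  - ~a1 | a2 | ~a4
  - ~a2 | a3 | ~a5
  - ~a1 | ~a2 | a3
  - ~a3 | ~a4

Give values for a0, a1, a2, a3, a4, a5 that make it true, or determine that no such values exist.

Unit clause (a1) forces a1 = True.
Unit clause (a3) forces a3 = True.
In (~a1 | ~a3 | ~a4) only ~a4 is left, so a4 = False.
Set a0 = False.
  then (a0 | ~a2) forces a2 = False.
Set a5 = True.
All clauses satisfied.

a0 = False, a1 = True, a2 = False, a3 = True, a4 = False, a5 = True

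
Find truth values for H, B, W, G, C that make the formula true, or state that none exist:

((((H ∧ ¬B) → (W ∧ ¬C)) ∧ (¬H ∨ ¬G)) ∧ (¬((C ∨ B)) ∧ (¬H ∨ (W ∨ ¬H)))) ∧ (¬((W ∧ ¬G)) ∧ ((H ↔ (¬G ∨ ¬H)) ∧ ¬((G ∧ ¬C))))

Unsatisfiable — no assignment works.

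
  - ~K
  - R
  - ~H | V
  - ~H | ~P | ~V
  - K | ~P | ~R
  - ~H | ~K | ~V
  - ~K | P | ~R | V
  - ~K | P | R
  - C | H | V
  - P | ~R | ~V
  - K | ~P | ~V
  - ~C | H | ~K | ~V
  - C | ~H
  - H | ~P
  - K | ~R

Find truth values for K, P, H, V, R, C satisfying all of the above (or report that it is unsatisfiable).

Case K = True:
  Clause (~K) is falsified — contradiction.
Case K = False:
  (R) forces R = True.
  Clause (K | ~R) is falsified — contradiction.
Both cases fail, so the formula is unsatisfiable.

The formula is unsatisfiable.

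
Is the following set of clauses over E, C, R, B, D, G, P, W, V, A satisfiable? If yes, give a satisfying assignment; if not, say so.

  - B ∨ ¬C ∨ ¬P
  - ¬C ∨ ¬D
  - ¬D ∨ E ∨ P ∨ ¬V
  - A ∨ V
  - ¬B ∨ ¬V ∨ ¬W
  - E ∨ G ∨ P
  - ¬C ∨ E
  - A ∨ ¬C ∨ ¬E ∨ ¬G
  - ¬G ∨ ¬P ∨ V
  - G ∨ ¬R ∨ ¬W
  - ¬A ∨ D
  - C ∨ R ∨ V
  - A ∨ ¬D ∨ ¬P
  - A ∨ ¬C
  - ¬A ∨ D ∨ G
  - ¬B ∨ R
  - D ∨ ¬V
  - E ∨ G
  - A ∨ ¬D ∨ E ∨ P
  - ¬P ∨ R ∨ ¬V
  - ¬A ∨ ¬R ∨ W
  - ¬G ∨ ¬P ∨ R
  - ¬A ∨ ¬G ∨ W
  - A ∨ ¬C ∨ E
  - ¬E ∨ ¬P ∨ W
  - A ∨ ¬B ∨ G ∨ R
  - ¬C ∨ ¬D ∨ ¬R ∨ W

E = True, C = False, R = True, B = False, D = True, G = True, P = False, W = True, V = True, A = True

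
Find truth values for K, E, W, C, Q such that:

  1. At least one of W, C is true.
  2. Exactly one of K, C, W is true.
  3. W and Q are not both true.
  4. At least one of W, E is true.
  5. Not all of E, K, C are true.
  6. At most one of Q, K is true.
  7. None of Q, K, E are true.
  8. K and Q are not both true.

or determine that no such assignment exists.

K = False, E = False, W = True, C = False, Q = False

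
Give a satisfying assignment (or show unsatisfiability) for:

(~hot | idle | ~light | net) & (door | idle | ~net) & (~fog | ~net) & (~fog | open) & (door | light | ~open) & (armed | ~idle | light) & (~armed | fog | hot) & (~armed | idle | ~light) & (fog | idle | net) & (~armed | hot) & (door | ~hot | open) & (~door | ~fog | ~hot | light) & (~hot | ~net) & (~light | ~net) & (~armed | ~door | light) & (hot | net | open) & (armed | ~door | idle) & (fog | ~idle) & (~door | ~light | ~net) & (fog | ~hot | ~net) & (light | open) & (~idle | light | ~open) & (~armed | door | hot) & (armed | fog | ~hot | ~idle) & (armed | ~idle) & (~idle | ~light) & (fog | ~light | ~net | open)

armed = False, idle = False, door = False, hot = False, open = True, fog = True, net = False, light = True

Set armed = False.
  then (armed | ~idle) forces idle = False.
  then (armed | ~door | idle) forces door = False.
  then (door | idle | ~net) forces net = False.
  then (fog | idle | net) forces fog = True.
  then (~fog | open) forces open = True.
  then (door | light | ~open) forces light = True.
  then (~hot | idle | ~light | net) forces hot = False.
All clauses satisfied.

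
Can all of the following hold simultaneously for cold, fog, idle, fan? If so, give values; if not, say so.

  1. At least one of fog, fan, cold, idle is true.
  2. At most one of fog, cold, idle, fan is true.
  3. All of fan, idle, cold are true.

No satisfying assignment exists.

Case fan = True:
  (2) with fan=T forces fog = False.
  (2) with fan=T forces cold = False.
  Constraint (3) is violated (cold=F) — contradiction.
Case fan = False:
  Constraint (3) is violated (fan=F) — contradiction.
Both cases fail — unsatisfiable.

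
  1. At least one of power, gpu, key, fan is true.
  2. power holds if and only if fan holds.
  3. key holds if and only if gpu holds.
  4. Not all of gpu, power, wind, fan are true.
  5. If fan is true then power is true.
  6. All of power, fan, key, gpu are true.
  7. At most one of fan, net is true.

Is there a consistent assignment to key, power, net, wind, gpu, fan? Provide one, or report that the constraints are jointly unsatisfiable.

key = True; power = True; net = False; wind = False; gpu = True; fan = True

  (1) {power, gpu, key, fan}: 4 true — at least one ✓
  (2) power=T, fan=T — same ✓
  (3) key=T, gpu=T — same ✓
  (4) {gpu, power, wind, fan}: 3/4 true — not all ✓
  (5) fan=T ⇒ power: T ✓
  (6) {power, fan, key, gpu}: all 4 true ✓
  (7) {fan, net}: 1 true — at most one ✓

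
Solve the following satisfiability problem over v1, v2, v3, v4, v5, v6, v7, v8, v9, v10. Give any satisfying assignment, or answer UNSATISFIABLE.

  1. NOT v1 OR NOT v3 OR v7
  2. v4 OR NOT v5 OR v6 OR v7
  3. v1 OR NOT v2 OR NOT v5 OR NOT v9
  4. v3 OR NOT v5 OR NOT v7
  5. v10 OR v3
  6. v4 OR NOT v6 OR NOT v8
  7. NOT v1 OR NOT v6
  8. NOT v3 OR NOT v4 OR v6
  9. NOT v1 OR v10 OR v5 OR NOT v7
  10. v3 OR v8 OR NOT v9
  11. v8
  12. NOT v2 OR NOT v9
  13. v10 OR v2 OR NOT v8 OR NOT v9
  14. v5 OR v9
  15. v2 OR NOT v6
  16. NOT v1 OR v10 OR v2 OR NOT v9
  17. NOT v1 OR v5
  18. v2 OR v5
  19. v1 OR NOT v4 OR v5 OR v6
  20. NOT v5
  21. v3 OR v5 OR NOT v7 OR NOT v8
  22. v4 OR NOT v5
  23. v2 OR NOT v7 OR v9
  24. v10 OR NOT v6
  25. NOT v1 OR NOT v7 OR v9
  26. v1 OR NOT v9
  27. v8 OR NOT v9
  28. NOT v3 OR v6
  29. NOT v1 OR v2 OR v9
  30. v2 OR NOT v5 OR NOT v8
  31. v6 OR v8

Unsatisfiable — no assignment works.

Case v5 = True:
  Clause (NOT v5) is falsified — contradiction.
Case v5 = False:
  (v8) forces v8 = True.
  (v5 OR v9) forces v9 = True.
  (NOT v2 OR NOT v9) forces v2 = False.
  Clause (v2 OR v5) is falsified — contradiction.
Both cases fail, so the formula is unsatisfiable.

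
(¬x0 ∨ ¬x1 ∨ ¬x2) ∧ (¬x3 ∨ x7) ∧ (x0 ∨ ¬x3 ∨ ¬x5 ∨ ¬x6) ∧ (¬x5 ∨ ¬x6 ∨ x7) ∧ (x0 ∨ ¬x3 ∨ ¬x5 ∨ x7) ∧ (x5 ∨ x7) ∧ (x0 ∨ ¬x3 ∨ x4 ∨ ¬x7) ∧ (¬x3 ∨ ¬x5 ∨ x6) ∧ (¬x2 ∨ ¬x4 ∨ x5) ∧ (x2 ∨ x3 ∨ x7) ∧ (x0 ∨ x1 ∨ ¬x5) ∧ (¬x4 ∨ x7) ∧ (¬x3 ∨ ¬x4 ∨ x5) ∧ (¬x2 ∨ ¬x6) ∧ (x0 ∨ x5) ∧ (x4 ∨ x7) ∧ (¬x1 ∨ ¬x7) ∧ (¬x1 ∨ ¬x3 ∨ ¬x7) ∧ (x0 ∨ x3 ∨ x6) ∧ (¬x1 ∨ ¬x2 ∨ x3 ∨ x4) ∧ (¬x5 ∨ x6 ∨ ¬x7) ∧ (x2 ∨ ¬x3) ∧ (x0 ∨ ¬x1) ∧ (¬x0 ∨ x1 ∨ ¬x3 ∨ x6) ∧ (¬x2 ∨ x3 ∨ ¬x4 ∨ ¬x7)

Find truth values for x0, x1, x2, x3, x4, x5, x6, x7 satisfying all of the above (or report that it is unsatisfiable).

x0 = True; x1 = False; x2 = False; x3 = False; x4 = False; x5 = False; x6 = True; x7 = True

Try x0 = False:
  (x0 ∨ x5) forces x5 = True.
  (x0 ∨ x1 ∨ ¬x5) forces x1 = True.
  clause (x0 ∨ ¬x1) is falsified — backtrack.
So x0 = True.
Set x1 = False.
Set x2 = False.
  then (x2 ∨ ¬x3) forces x3 = False.
  then (x2 ∨ x3 ∨ x7) forces x7 = True.
Set x4 = False.
Set x5 = False.
Set x6 = True.
All clauses satisfied.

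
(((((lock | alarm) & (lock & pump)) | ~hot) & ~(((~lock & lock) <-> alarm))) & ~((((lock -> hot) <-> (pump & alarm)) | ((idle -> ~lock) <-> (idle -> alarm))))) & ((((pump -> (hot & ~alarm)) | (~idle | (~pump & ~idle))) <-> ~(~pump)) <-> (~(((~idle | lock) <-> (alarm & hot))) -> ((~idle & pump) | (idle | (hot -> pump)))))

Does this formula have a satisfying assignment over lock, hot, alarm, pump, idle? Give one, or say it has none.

Case idle = True: the formula simplifies to (((((lock | alarm) & (lock & pump)) | ~hot) & ~(((~lock & lock) <-> alarm))) & ~((((lock -> hot) <-> (pump & alarm)) | (~lock <-> alarm)))) & ((pump -> (hot & ~alarm)) <-> ~(~pump)).
  pump = True: simplifies to (((((lock | alarm) & lock) | ~hot) & ~(((~lock & lock) <-> alarm))) & ~((((lock -> hot) <-> alarm) | (~lock <-> alarm)))) & (hot & ~alarm).
    alarm = True: the conjunct ~alarm is False.
    alarm = False: simplifies to ((((lock & lock) | ~hot) & ~(~((~lock & lock)))) & ~((~((lock -> hot)) | lock))) & hot.
      lock = True: the conjunct ~(~((~lock & lock))) becomes ~(~False) = False.
      lock = False: the conjunct ~(~((~lock & lock))) becomes ~(~False) = False.
  pump = False: the conjunct (pump -> (hot & ~alarm)) <-> ~(~pump) becomes (False -> (hot & ~alarm)) <-> ~True = False.
Case idle = False: the conjunct ~((((lock -> hot) <-> (pump & alarm)) | ((idle -> ~lock) <-> (idle -> alarm)))) becomes ~((((lock -> hot) <-> (pump & alarm)) | True)) = False.
Both cases fail — unsatisfiable.

No satisfying assignment exists.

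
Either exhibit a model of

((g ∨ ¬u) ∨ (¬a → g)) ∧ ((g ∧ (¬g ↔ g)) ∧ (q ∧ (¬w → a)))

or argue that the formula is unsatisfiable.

Unsatisfiable — no assignment works.

The conjunct ¬g ↔ g is unsatisfiable on its own:
  g=F: evaluates to False.
  g=T: evaluates to False.
So the whole conjunction is unsatisfiable.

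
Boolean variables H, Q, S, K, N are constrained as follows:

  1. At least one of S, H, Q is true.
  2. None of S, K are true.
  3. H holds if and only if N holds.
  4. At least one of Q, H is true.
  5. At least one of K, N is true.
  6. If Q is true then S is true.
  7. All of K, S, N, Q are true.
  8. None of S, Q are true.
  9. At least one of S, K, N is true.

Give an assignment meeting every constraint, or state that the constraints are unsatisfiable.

The formula is unsatisfiable.

Case Q = True:
  Constraint (8) is violated (Q=T) — contradiction.
Case Q = False:
  Constraint (7) is violated (Q=F) — contradiction.
Both cases fail — unsatisfiable.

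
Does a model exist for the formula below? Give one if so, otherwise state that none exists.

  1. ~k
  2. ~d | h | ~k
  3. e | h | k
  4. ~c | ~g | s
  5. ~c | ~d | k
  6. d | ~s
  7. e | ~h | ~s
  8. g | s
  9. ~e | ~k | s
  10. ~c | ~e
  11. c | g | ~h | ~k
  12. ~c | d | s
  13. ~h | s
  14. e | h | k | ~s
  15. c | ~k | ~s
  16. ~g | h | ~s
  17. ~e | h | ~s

Unit clause (~k) forces k = False.
Set h = True.
  then (~h | s) forces s = True.
  then (d | ~s) forces d = True.
  then (e | ~h | ~s) forces e = True.
  then (~c | ~e) forces c = False.
Set g = False.
All clauses satisfied.

h = True; d = True; k = False; s = True; g = False; e = True; c = False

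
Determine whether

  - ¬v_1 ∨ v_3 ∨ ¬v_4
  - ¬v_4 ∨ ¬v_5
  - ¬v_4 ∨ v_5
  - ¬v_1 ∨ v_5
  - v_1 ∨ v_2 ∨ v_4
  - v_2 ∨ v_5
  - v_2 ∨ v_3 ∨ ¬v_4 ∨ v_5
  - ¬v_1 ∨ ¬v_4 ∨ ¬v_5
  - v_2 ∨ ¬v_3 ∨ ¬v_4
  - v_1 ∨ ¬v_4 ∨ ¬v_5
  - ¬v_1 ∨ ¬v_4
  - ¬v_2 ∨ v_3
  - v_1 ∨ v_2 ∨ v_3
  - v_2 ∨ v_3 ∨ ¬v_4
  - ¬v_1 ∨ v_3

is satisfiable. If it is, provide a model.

v_1: False, v_2: True, v_3: True, v_4: False, v_5: True

Set v_1 = False.
Try v_2 = False:
  (v_1 ∨ v_2 ∨ v_4) forces v_4 = True.
  (¬v_4 ∨ ¬v_5) forces v_5 = False.
  clause (¬v_4 ∨ v_5) is falsified — backtrack.
So v_2 = True.
  then (¬v_2 ∨ v_3) forces v_3 = True.
Try v_4 = True:
  (¬v_4 ∨ ¬v_5) forces v_5 = False.
  clause (¬v_4 ∨ v_5) is falsified — backtrack.
So v_4 = False.
Set v_5 = True.
All clauses satisfied.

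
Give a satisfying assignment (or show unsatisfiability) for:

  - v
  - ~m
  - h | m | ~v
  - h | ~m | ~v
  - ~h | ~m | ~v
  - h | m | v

v=T, m=F, h=T

Unit clause (v) forces v = True.
Unit clause (~m) forces m = False.
In (h | m | ~v) only h is left, so h = True.
Check each clause:
  (v): v holds.
  (~m): ~m holds.
  (h | m | ~v): h holds.
  (h | ~m | ~v): h holds.
  (~h | ~m | ~v): ~m holds.
  (h | m | v): h holds.
All clauses satisfied.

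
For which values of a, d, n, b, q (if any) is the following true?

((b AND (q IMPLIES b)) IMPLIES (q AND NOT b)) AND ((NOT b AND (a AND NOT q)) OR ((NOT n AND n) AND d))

a = True; d = True; n = True; b = False; q = False

  (b AND (q IMPLIES b)) IMPLIES (q AND NOT b) = True
    b AND (q IMPLIES b) = False
      q IMPLIES b = True
    q AND NOT b = False
      NOT b = True
  (NOT b AND (a AND NOT q)) OR ((NOT n AND n) AND d) = True
    NOT b AND (a AND NOT q) = True
      NOT b = True
      a AND NOT q = True
        NOT q = True
    (NOT n AND n) AND d = False
      NOT n AND n = False
        NOT n = False
Both conjuncts True, so the formula holds.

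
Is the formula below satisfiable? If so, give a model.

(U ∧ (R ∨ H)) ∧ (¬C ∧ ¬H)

C: False; U: True; H: False; R: True

  U ∧ (R ∨ H) = True
    R ∨ H = True
  ¬C ∧ ¬H = True
    ¬C = True
    ¬H = True
Both conjuncts True, so the formula holds.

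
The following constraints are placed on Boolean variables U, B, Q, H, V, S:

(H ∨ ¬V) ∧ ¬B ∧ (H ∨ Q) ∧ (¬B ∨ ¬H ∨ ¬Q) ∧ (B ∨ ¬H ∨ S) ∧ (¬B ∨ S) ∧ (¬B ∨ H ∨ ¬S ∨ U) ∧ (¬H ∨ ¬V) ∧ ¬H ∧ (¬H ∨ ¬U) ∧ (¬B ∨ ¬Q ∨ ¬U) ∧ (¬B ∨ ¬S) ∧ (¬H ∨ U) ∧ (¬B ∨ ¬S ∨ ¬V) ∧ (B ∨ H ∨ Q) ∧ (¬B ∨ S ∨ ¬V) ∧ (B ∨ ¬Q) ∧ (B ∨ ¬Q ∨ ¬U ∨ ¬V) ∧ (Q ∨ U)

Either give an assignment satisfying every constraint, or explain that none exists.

Case B = True:
  Clause (¬B) is falsified — contradiction.
Case B = False:
  (¬H) forces H = False.
  (H ∨ ¬V) forces V = False.
  (H ∨ Q) forces Q = True.
  Clause (B ∨ ¬Q) is falsified — contradiction.
Both cases fail, so the formula is unsatisfiable.

Unsatisfiable — no assignment works.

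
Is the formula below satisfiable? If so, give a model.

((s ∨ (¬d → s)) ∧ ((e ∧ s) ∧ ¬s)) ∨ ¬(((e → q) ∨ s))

d = False, q = False, e = True, s = False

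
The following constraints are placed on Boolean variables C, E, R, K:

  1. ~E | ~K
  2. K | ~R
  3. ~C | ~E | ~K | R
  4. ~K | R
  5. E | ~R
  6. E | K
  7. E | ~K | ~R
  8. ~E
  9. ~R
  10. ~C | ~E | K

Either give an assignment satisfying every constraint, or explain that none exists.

Case E = True:
  Clause (~E) is falsified — contradiction.
Case E = False:
  (E | ~R) forces R = False.
  (~K | R) forces K = False.
  Clause (E | K) is falsified — contradiction.
Both cases fail, so the formula is unsatisfiable.

No satisfying assignment exists.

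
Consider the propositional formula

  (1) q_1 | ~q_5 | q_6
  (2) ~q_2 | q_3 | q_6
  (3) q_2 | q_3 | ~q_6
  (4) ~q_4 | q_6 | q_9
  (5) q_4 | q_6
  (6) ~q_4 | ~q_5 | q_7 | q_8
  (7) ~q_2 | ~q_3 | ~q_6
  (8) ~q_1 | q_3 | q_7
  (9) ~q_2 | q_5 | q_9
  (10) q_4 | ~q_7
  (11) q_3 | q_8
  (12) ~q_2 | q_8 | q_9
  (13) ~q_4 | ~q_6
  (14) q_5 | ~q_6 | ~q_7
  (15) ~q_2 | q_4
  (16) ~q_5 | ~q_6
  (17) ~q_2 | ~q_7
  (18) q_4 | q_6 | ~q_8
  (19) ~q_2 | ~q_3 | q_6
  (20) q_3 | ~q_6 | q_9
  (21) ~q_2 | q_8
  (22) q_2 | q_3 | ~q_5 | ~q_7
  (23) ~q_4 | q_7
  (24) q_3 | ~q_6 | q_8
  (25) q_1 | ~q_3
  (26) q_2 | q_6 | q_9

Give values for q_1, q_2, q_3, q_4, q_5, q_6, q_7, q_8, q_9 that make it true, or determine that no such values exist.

q_1 = True, q_2 = False, q_3 = True, q_4 = True, q_5 = False, q_6 = False, q_7 = True, q_8 = True, q_9 = True

Set q_1 = True.
Try q_2 = True:
  (~q_2 | q_4) forces q_4 = True.
  (~q_4 | ~q_6) forces q_6 = False.
  (~q_2 | q_3 | q_6) forces q_3 = True.
  clause (~q_2 | ~q_3 | q_6) is falsified — backtrack.
So q_2 = False.
Set q_3 = True.
Set q_4 = True.
  then (~q_4 | ~q_6) forces q_6 = False.
  then (~q_4 | q_7) forces q_7 = True.
  then (q_2 | q_6 | q_9) forces q_9 = True.
Set q_5 = False.
Set q_8 = True.
All clauses satisfied.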